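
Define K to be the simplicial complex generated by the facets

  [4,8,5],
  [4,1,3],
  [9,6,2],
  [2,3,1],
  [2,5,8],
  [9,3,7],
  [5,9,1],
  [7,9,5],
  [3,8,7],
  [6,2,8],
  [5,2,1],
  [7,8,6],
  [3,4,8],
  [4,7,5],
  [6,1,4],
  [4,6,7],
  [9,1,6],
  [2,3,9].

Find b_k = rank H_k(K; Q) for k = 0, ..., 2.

b_0 = 1, b_1 = 1, b_2 = 0.

We work with the vertex ordering 1 < 2 < 3 < 4 < 5 < 6 < 7 < 8 < 9. The simplices of K, each written with vertices in increasing order, are:

  0-simplices (9): [1], [2], [3], [4], [5], [6], [7], [8], [9]
  1-simplices (27): (27 of them)
  2-simplices (18): [1,2,3], [1,2,5], [1,3,4], [1,4,6], [1,5,9], [1,6,9], [2,3,9], [2,5,8], [2,6,8], [2,6,9], [3,4,8], [3,7,8], [3,7,9], [4,5,7], [4,5,8], [4,6,7], [5,7,9], [6,7,8]

so the chain groups are C_0 ≅ Z^9, C_1 ≅ Z^27, C_2 ≅ Z^18.

∂_1: C_1 → C_0 is given by ∂[p,q] = [q] − [p]. For instance
  ∂[4,7] = [7] − [4].
The 9×27 boundary matrix has rank 8 and Smith normal form diag(1,1,1,1,1,1,1,1).

Boundary ∂_2: C_2 → C_1 acts by ∂[p,q,r] = [q,r] − [p,r] + [p,q]. For instance
  ∂[6,7,8] = [7,8] − [6,8] + [6,7],
  ∂[2,5,8] = [5,8] − [2,8] + [2,5].
The resulting 27×18 matrix has rank 18, and its Smith normal form has invariant factors (1,1,1,1,1,1,1,1,1,1,1,1,1,1,1,1,1,2).

Reading off H_k = ker ∂_k / im ∂_{k+1}:

  H_0: rank C_0 − rank ∂_1 = 9 − 8 = 1, and the invariant factors of ∂_1 are all 1, so H_0 ≅ Z.
  H_1: rank ker ∂_1 − rank ∂_2 = (27 − 8) − 18 = 1, and ∂_2 has invariant factor 2 > 1, so H_1 ≅ Z ⊕ Z/2Z.
  H_2: rank ker ∂_2 − rank ∂_3 = (18 − 18) − 0 = 0, and there is no ∂_3, so H_2 ≅ 0.

As a check, the Euler characteristic is 9 − 27 + 18 = 0, which agrees with 1 − 1 + 0 = 0.

Hence the Betti numbers are b_0 = 1, b_1 = 1, b_2 = 0.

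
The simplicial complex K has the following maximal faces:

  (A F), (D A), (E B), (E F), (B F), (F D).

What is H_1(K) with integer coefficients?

H_1 = Z^2.

Order the vertices as A < B < D < E < F. Listing each simplex with vertices in this order, K has dimension 1 with simplices:

  0-simplices (5): A, B, D, E, F
  1-simplices (6): AD, AF, BE, BF, DF, EF

Hence C_0 ≅ Z^5, C_1 ≅ Z^6.

∂_1: C_1 → C_0 maps an edge to its endpoints' difference, ∂[p,q] = q − p. For instance
  ∂EF = F − E.
The resulting 5×6 matrix has rank 4, and its Smith normal form has invariant factors (1,1,1,1).

From H_k ≅ ker(∂_k) / im(∂_{k+1}) we obtain:

  H_1: rank ker ∂_1 − rank ∂_2 = (6 − 4) − 0 = 2, and there is no ∂_2, so H_1 = Z^2.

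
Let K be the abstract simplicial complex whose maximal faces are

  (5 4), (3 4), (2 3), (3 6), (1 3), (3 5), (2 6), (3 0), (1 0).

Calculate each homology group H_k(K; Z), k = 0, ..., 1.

Order the vertices as 0 < 1 < 2 < 3 < 4 < 5 < 6. Listing each simplex with vertices in this order, K has dimension 1 with simplices:

  0-simplices (7): [0], [1], [2], [3], [4], [5], [6]
  1-simplices (9): [0,1], [0,3], [1,3], [2,3], [2,6], [3,4], [3,5], [3,6], [4,5]

Hence C_0 ≅ Z^7, C_1 ≅ Z^9.

∂_1: C_1 → C_0 is given by ∂[p,q] = [q] − [p]. For instance
  ∂[4,5] = [5] − [4].
The resulting 7×9 matrix has rank 6, and its Smith normal form has invariant factors (1,1,1,1,1,1).

Computing H_k = (kernel of ∂_k) / (image of ∂_{k+1}):

  H_0: rank C_0 − rank ∂_1 = 7 − 6 = 1, and the invariant factors of ∂_1 are all 1, so H_0 = Z.
  H_1: rank ker ∂_1 − rank ∂_2 = (9 − 6) − 0 = 3, and there is no ∂_2, so H_1 = Z^3.

H_0 = Z,  H_1 = Z^3.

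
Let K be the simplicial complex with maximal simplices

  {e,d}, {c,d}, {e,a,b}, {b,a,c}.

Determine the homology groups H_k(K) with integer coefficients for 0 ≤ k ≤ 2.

Take the total order a < b < c < d < e on the vertex set. Then K (dimension 2) consists of the simplices:

  0-simplices (5): a, b, c, d, e
  1-simplices (7): ab, ac, ae, bc, be, cd, de
  2-simplices (2): abc, abe

giving chain groups C_0 ≅ Z^5, C_1 ≅ Z^7, C_2 ≅ Z^2.

∂_1: C_1 → C_0 sends each edge [p,q] (with p < q) to q − p. For instance
  ∂ae = e − a.
This gives a 5×7 integer matrix of rank 4; reducing to Smith normal form yields diagonal entries (1,1,1,1).

Boundary ∂_2: C_2 → C_1 sends each 2-simplex [p,q,r] to [q,r] − [p,r] + [p,q]. For instance
  ∂abe = be − ae + ab,
  ∂abc = bc − ac + ab.
This gives a 7×2 integer matrix of rank 2; reducing to Smith normal form yields diagonal entries (1,1).

Reading off H_k = ker ∂_k / im ∂_{k+1}:

  H_0: rank C_0 − rank ∂_1 = 5 − 4 = 1, and the invariant factors of ∂_1 are all 1, so H_0 ≅ Z.
  H_1: rank ker ∂_1 − rank ∂_2 = (7 − 4) − 2 = 1, and the invariant factors of ∂_2 are all 1, so H_1 ≅ Z.
  H_2: rank ker ∂_2 − rank ∂_3 = (2 − 2) − 0 = 0, and there is no ∂_3, so H_2 ≅ 0.

H_0 = Z,  H_1 = Z,  H_2 = 0.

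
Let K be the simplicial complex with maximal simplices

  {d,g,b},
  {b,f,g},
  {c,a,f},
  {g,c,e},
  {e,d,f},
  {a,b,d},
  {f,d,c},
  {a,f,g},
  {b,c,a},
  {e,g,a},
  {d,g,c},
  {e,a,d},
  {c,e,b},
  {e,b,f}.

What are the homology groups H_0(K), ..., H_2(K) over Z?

Fix the vertex order a < b < c < d < e < f < g and write every simplex with vertices in increasing order. Then dim K = 2 and the simplices of K are:

  0-simplices (7): a, b, c, d, e, f, g
  1-simplices (21): ab, ac, ad, ae, af, ag, bc, bd, be, bf, bg, cd, ce, cf, cg, de, df, dg, ef, eg, fg
  2-simplices (14): abc, abd, acf, ade, aeg, afg, bce, bdg, bef, bfg, cdf, cdg, ceg, def

giving chain groups C_0 ≅ Z^7, C_1 ≅ Z^21, C_2 ≅ Z^14.

Boundary ∂_1: C_1 → C_0 is given by ∂[p,q] = [q] − [p].
This gives a 7×21 integer matrix of rank 6; reducing to Smith normal form yields diagonal entries (1,1,1,1,1,1).

∂_2: C_2 → C_1 acts by ∂[p,q,r] = [q,r] − [p,r] + [p,q]. For instance
  ∂aeg = eg − ag + ae,
  ∂cdg = dg − cg + cd.
As a 21×14 matrix over Z this has rank 13, with invariant factors (1,1,1,1,1,1,1,1,1,1,1,1,1).

Reading off H_k = ker ∂_k / im ∂_{k+1}:

  H_0: rank C_0 − rank ∂_1 = 7 − 6 = 1, and the invariant factors of ∂_1 are all 1, so H_0 = Z.
  H_1: rank ker ∂_1 − rank ∂_2 = (21 − 6) − 13 = 2, and the invariant factors of ∂_2 are all 1, so H_1 = Z^2.
  H_2: rank ker ∂_2 − rank ∂_3 = (14 − 13) − 0 = 1, and there is no ∂_3, so H_2 = Z.

As a check, the Euler characteristic is 7 − 21 + 14 = 0, which agrees with 1 − 2 + 1 = 0.
(K is a triangulation of the torus T^2.)

H_0 = Z,  H_1 = Z^2,  H_2 = Z.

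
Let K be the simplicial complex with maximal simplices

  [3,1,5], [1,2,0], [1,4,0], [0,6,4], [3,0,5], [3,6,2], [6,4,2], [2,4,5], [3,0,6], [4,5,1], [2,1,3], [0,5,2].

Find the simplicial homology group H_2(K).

H_2 ≅ 0.

K has 7 vertices, 18 edges, 12 triangles.
rank ∂_2 = 12, rank ∂_3 = 0 ⇒ b_2 = 12 − 12 − 0 = 0. So H_2 ≅ 0.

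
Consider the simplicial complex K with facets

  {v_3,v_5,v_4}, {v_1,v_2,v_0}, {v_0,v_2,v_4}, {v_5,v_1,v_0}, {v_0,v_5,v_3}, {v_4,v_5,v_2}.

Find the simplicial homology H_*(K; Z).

H_0 = Z,  H_1 = Z,  H_2 = 0.

We work with the vertex ordering v_0 < v_1 < v_2 < v_3 < v_4 < v_5. The simplices of K, each written with vertices in increasing order, are:

  0-simplices (6): [v_0], [v_1], [v_2], [v_3], [v_4], [v_5]
  1-simplices (12): [v_0,v_1], [v_0,v_2], [v_0,v_3], [v_0,v_4], [v_0,v_5], [v_1,v_2], [v_1,v_5], [v_2,v_4], [v_2,v_5], [v_3,v_4], [v_3,v_5], [v_4,v_5]
  2-simplices (6): [v_0,v_1,v_2], [v_0,v_1,v_5], [v_0,v_2,v_4], [v_0,v_3,v_5], [v_2,v_4,v_5], [v_3,v_4,v_5]

Hence C_0 ≅ Z^6, C_1 ≅ Z^12, C_2 ≅ Z^6.

The boundary map ∂_1: C_1 → C_0 maps an edge to its endpoints' difference, ∂[p,q] = q − p. For instance
  ∂[v_0,v_4] = [v_4] − [v_0].
As a 6×12 matrix over Z this has rank 5, with invariant factors (1,1,1,1,1).

Boundary ∂_2: C_2 → C_1 maps a triangle to the signed sum of its edges. For instance
  ∂[v_0,v_3,v_5] = [v_3,v_5] − [v_0,v_5] + [v_0,v_3],
  ∂[v_3,v_4,v_5] = [v_4,v_5] − [v_3,v_5] + [v_3,v_4].
This gives a 12×6 integer matrix of rank 6; reducing to Smith normal form yields diagonal entries (1,1,1,1,1,1).

Reading off H_k = ker ∂_k / im ∂_{k+1}:

  H_0: rank C_0 − rank ∂_1 = 6 − 5 = 1, and the invariant factors of ∂_1 are all 1, so H_0 ≅ Z.
  H_1: rank ker ∂_1 − rank ∂_2 = (12 − 5) − 6 = 1, and the invariant factors of ∂_2 are all 1, so H_1 ≅ Z.
  H_2: rank ker ∂_2 − rank ∂_3 = (6 − 6) − 0 = 0, and there is no ∂_3, so H_2 ≅ 0.

As a check, the Euler characteristic is 6 − 12 + 6 = 0, which agrees with 1 − 1 + 0 = 0.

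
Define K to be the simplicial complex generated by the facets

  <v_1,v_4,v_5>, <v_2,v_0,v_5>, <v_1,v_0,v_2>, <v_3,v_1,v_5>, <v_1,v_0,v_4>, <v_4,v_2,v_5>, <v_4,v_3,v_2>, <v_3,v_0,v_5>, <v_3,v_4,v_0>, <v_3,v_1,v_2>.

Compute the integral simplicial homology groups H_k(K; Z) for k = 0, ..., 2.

H_0 = Z,  H_1 = Z/2,  H_2 = 0.

Take the total order v_0 < v_1 < v_2 < v_3 < v_4 < v_5 on the vertex set. Then K (dimension 2) consists of the simplices:

  0-simplices (6): [v_0], [v_1], [v_2], [v_3], [v_4], [v_5]
  1-simplices (15): (15 of them)
  2-simplices (10): [v_0,v_1,v_2], [v_0,v_1,v_4], [v_0,v_2,v_5], [v_0,v_3,v_4], [v_0,v_3,v_5], [v_1,v_2,v_3], [v_1,v_3,v_5], [v_1,v_4,v_5], [v_2,v_3,v_4], [v_2,v_4,v_5]

so the chain groups are C_0 ≅ Z^6, C_1 ≅ Z^15, C_2 ≅ Z^10.

∂_1: C_1 → C_0 maps an edge to its endpoints' difference, ∂[p,q] = q − p. For instance
  ∂[v_1,v_3] = [v_3] − [v_1].
This gives a 6×15 integer matrix of rank 5; reducing to Smith normal form yields diagonal entries (1,1,1,1,1).

∂_2: C_2 → C_1 sends each 2-simplex [p,q,r] to [q,r] − [p,r] + [p,q]. For instance
  ∂[v_1,v_3,v_5] = [v_3,v_5] − [v_1,v_5] + [v_1,v_3],
  ∂[v_2,v_3,v_4] = [v_3,v_4] − [v_2,v_4] + [v_2,v_3].
This gives a 15×10 integer matrix of rank 10; reducing to Smith normal form yields diagonal entries (1,1,1,1,1,1,1,1,1,2).

Computing H_k = (kernel of ∂_k) / (image of ∂_{k+1}):

  H_0: rank C_0 − rank ∂_1 = 6 − 5 = 1, and the invariant factors of ∂_1 are all 1, so H_0 ≅ Z.
  H_1: rank ker ∂_1 − rank ∂_2 = (15 − 5) − 10 = 0, and ∂_2 has invariant factor 2 > 1, so H_1 ≅ Z/2.
  H_2: rank ker ∂_2 − rank ∂_3 = (10 − 10) − 0 = 0, and there is no ∂_3, so H_2 ≅ 0.

As a check, the Euler characteristic is 6 − 15 + 10 = 1, which agrees with 1 − 0 + 0 = 1.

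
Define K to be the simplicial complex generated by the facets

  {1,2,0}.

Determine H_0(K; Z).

Fix the vertex order 0 < 1 < 2 and write every simplex with vertices in increasing order. Then dim K = 2 and the simplices of K are:

  0-simplices (3): [0], [1], [2]
  1-simplices (3): [0,1], [0,2], [1,2]
  2-simplices (1): [0,1,2]

Hence C_0 ≅ Z^3, C_1 ≅ Z^3, C_2 ≅ Z^1.

Boundary ∂_1: C_1 → C_0 maps an edge to its endpoints' difference, ∂[p,q] = q − p.
The 3×3 boundary matrix has rank 2 and Smith normal form diag(1,1).

Boundary ∂_2: C_2 → C_1 acts by ∂[p,q,r] = [q,r] − [p,r] + [p,q]. For instance
  ∂[0,1,2] = [1,2] − [0,2] + [0,1].
As a 3×1 matrix over Z this has rank 1, with invariant factors (1).

From H_k ≅ ker(∂_k) / im(∂_{k+1}) we obtain:

  H_0: rank C_0 − rank ∂_1 = 3 − 2 = 1, and the invariant factors of ∂_1 are all 1, so H_0 = Z.

H_0 ≅ Z.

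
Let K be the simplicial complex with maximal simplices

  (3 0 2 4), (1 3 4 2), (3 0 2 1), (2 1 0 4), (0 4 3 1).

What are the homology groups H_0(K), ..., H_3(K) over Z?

Fix the vertex order 0 < 1 < 2 < 3 < 4 and write every simplex with vertices in increasing order. Then dim K = 3 and the simplices of K are:

  0-simplices (5): [0], [1], [2], [3], [4]
  1-simplices (10): [0,1], [0,2], [0,3], [0,4], [1,2], [1,3], [1,4], [2,3], [2,4], [3,4]
  2-simplices (10): [0,1,2], [0,1,3], [0,1,4], [0,2,3], [0,2,4], [0,3,4], [1,2,3], [1,2,4], [1,3,4], [2,3,4]
  3-simplices (5): [0,1,2,3], [0,1,2,4], [0,1,3,4], [0,2,3,4], [1,2,3,4]

giving chain groups C_0 ≅ Z^5, C_1 ≅ Z^10, C_2 ≅ Z^10, C_3 ≅ Z^5.

The boundary map ∂_1: C_1 → C_0 maps an edge to its endpoints' difference, ∂[p,q] = q − p.
This gives a 5×10 integer matrix of rank 4; reducing to Smith normal form yields diagonal entries (1,1,1,1).

∂_2: C_2 → C_1 sends each 2-simplex [p,q,r] to [q,r] − [p,r] + [p,q]. For instance
  ∂[0,1,3] = [1,3] − [0,3] + [0,1],
  ∂[2,3,4] = [3,4] − [2,4] + [2,3].
This gives a 10×10 integer matrix of rank 6; reducing to Smith normal form yields diagonal entries (1,1,1,1,1,1).

Boundary ∂_3: C_3 → C_2 sends each 3-simplex σ to the alternating sum Σ_i (−1)^i (σ with its i-th vertex removed). For instance
  ∂[0,1,2,3] = [1,2,3] − [0,2,3] + [0,1,3] − [0,1,2],
  ∂[0,1,3,4] = [1,3,4] − [0,3,4] + [0,1,4] − [0,1,3].
The 10×5 boundary matrix has rank 4 and Smith normal form diag(1,1,1,1).

Reading off H_k = ker ∂_k / im ∂_{k+1}:

  H_0: rank C_0 − rank ∂_1 = 5 − 4 = 1, and the invariant factors of ∂_1 are all 1, so H_0 = Z.
  H_1: rank ker ∂_1 − rank ∂_2 = (10 − 4) − 6 = 0, and the invariant factors of ∂_2 are all 1, so H_1 = 0.
  H_2: rank ker ∂_2 − rank ∂_3 = (10 − 6) − 4 = 0, and the invariant factors of ∂_3 are all 1, so H_2 = 0.
  H_3: rank ker ∂_3 − rank ∂_4 = (5 − 4) − 0 = 1, and there is no ∂_4, so H_3 = Z.

H_0 = Z,  H_1 = 0,  H_2 = 0,  H_3 = Z.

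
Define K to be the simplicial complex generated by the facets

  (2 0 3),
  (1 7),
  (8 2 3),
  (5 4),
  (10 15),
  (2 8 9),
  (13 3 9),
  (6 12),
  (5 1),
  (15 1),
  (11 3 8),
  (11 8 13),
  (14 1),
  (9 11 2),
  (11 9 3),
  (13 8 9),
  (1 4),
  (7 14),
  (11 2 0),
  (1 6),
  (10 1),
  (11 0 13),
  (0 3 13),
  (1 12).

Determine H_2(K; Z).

We work with the vertex ordering 0 < 1 < 2 < 3 < 4 < 5 < 6 < 7 < 8 < 9 < 10 < 11 < 12 < 13 < 14 < 15. The simplices of K, each written with vertices in increasing order, are:

  0-simplices (16): [0], [1], [2], [3], [4], [5], [6], [7], [8], [9], [10], [11], [12], [13], [14], [15]
  1-simplices (30): (30 of them)
  2-simplices (12): [0,2,3], [0,2,11], [0,3,13], [0,11,13], [2,3,8], [2,8,9], [2,9,11], [3,8,11], [3,9,11], [3,9,13], [8,9,13], [8,11,13]

so the chain groups are C_0 ≅ Z^16, C_1 ≅ Z^30, C_2 ≅ Z^12.

∂_1: C_1 → C_0 maps an edge to its endpoints' difference, ∂[p,q] = q − p. For instance
  ∂[8,13] = [13] − [8].
The 16×30 boundary matrix has rank 14 and Smith normal form diag(1,1,1,1,1,1,1,1,1,1,1,1,1,1).

∂_2: C_2 → C_1 maps a triangle to the signed sum of its edges. For instance
  ∂[3,8,11] = [8,11] − [3,11] + [3,8],
  ∂[0,11,13] = [11,13] − [0,13] + [0,11].
The resulting 30×12 matrix has rank 12, and its Smith normal form has invariant factors (1,1,1,1,1,1,1,1,1,1,1,2).

Now H_k = ker ∂_k / im ∂_{k+1}, so:

  H_2: rank ker ∂_2 − rank ∂_3 = (12 − 12) − 0 = 0, and there is no ∂_3, so H_2 = 0.

(K is a triangulation of the disjoint union of the real projective plane RP^2 and a wedge of 4 circles.)

H_2 ≅ 0.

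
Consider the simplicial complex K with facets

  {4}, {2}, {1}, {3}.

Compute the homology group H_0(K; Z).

Take the total order 1 < 2 < 3 < 4 on the vertex set. Then K (dimension 0) consists of the simplices:

  0-simplices (4): [1], [2], [3], [4]

so the chain groups are C_0 ≅ Z^4.

Reading off H_k = ker ∂_k / im ∂_{k+1}:

  H_0: rank C_0 − rank ∂_1 = 4 − 0 = 4, and there is no ∂_1, so H_0 ≅ Z^4.

H_0 ≅ Z^4.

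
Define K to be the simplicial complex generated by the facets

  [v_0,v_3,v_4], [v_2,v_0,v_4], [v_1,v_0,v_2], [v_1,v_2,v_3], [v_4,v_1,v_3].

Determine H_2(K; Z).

K has 5 vertices, 10 edges, 5 triangles.
rank ∂_2 = 5, rank ∂_3 = 0 ⇒ b_2 = 5 − 5 − 0 = 0. So H_2 = 0.

H_2 ≅ 0.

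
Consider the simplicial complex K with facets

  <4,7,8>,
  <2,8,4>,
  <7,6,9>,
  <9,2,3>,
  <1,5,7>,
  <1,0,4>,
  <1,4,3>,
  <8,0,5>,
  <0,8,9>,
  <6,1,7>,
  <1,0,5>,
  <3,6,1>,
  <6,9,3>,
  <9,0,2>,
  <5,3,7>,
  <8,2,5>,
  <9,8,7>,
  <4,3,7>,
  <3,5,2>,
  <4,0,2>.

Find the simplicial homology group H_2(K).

K has 10 vertices, 30 edges, 20 triangles.
rank ∂_2 = 20, rank ∂_3 = 0 ⇒ b_2 = 20 − 20 − 0 = 0. So H_2 = 0.

H_2 = 0.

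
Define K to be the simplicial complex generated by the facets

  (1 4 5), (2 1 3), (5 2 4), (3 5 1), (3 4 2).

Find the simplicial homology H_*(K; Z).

H_0 = Z,  H_1 = Z,  H_2 = 0.

Order the vertices as 1 < 2 < 3 < 4 < 5. Listing each simplex with vertices in this order, K has dimension 2 with simplices:

  0-simplices (5): [1], [2], [3], [4], [5]
  1-simplices (10): [1,2], [1,3], [1,4], [1,5], [2,3], [2,4], [2,5], [3,4], [3,5], [4,5]
  2-simplices (5): [1,2,3], [1,3,5], [1,4,5], [2,3,4], [2,4,5]

giving chain groups C_0 ≅ Z^5, C_1 ≅ Z^10, C_2 ≅ Z^5.

The boundary map ∂_1: C_1 → C_0 sends each edge [p,q] (with p < q) to q − p.
This gives a 5×10 integer matrix of rank 4; reducing to Smith normal form yields diagonal entries (1,1,1,1).

The boundary map ∂_2: C_2 → C_1 sends each 2-simplex [p,q,r] to [q,r] − [p,r] + [p,q]. For instance
  ∂[1,3,5] = [3,5] − [1,5] + [1,3],
  ∂[1,2,3] = [2,3] − [1,3] + [1,2].
This gives a 10×5 integer matrix of rank 5; reducing to Smith normal form yields diagonal entries (1,1,1,1,1).

Reading off H_k = ker ∂_k / im ∂_{k+1}:

  H_0: rank C_0 − rank ∂_1 = 5 − 4 = 1, and the invariant factors of ∂_1 are all 1, so H_0 = Z.
  H_1: rank ker ∂_1 − rank ∂_2 = (10 − 4) − 5 = 1, and the invariant factors of ∂_2 are all 1, so H_1 = Z.
  H_2: rank ker ∂_2 − rank ∂_3 = (5 − 5) − 0 = 0, and there is no ∂_3, so H_2 = 0.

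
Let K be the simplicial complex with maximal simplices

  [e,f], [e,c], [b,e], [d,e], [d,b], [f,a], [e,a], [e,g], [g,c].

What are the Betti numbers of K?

Fix the vertex order a < b < c < d < e < f < g and write every simplex with vertices in increasing order. Then dim K = 1 and the simplices of K are:

  0-simplices (7): a, b, c, d, e, f, g
  1-simplices (9): ae, af, bd, be, ce, cg, de, ef, eg

Hence C_0 ≅ Z^7, C_1 ≅ Z^9.

The boundary map ∂_1: C_1 → C_0 maps an edge to its endpoints' difference, ∂[p,q] = q − p. For instance
  ∂be = e − b.
As a 7×9 matrix over Z this has rank 6, with invariant factors (1,1,1,1,1,1).

Reading off H_k = ker ∂_k / im ∂_{k+1}:

  H_0: rank C_0 − rank ∂_1 = 7 − 6 = 1, and the invariant factors of ∂_1 are all 1, so H_0 ≅ Z.
  H_1: rank ker ∂_1 − rank ∂_2 = (9 − 6) − 0 = 3, and there is no ∂_2, so H_1 ≅ Z^3.

(K is a triangulation of a wedge of 3 circles.)

Hence the Betti numbers are b_0 = 1, b_1 = 3.

b_0 = 1, b_1 = 3.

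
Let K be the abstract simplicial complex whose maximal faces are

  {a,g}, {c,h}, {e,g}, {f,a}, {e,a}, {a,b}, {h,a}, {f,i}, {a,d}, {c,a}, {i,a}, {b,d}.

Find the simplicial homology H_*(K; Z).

Take the total order a < b < c < d < e < f < g < h < i on the vertex set. Then K (dimension 1) consists of the simplices:

  0-simplices (9): a, b, c, d, e, f, g, h, i
  1-simplices (12): ab, ac, ad, ae, af, ag, ah, ai, bd, ch, eg, fi

so the chain groups are C_0 ≅ Z^9, C_1 ≅ Z^12.

∂_1: C_1 → C_0 maps an edge to its endpoints' difference, ∂[p,q] = q − p.
The 9×12 boundary matrix has rank 8 and Smith normal form diag(1,1,1,1,1,1,1,1).

Now H_k = ker ∂_k / im ∂_{k+1}, so:

  H_0: rank C_0 − rank ∂_1 = 9 − 8 = 1, and the invariant factors of ∂_1 are all 1, so H_0 ≅ Z.
  H_1: rank ker ∂_1 − rank ∂_2 = (12 − 8) − 0 = 4, and there is no ∂_2, so H_1 ≅ Z^4.

As a check, the Euler characteristic is 9 − 12 = -3, which agrees with 1 − 4 = -3.
(K is a triangulation of a wedge of 4 circles.)

H_0 ≅ Z,  H_1 ≅ Z^4.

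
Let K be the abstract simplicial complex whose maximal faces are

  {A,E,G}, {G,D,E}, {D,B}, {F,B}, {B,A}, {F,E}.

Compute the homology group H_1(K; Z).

H_1 = Z^2.

Fix the vertex order A < B < D < E < F < G and write every simplex with vertices in increasing order. Then dim K = 2 and the simplices of K are:

  0-simplices (6): A, B, D, E, F, G
  1-simplices (9): AB, AE, AG, BD, BF, DE, DG, EF, EG
  2-simplices (2): AEG, DEG

Hence C_0 ≅ Z^6, C_1 ≅ Z^9, C_2 ≅ Z^2.

∂_1: C_1 → C_0 maps an edge to its endpoints' difference, ∂[p,q] = q − p. For instance
  ∂AG = G − A.
The 6×9 boundary matrix has rank 5 and Smith normal form diag(1,1,1,1,1).

Boundary ∂_2: C_2 → C_1 sends each 2-simplex [p,q,r] to [q,r] − [p,r] + [p,q]. For instance
  ∂DEG = EG − DG + DE,
  ∂AEG = EG − AG + AE.
This gives a 9×2 integer matrix of rank 2; reducing to Smith normal form yields diagonal entries (1,1).

Computing H_k = (kernel of ∂_k) / (image of ∂_{k+1}):

  H_1: rank ker ∂_1 − rank ∂_2 = (9 − 5) − 2 = 2, and the invariant factors of ∂_2 are all 1, so H_1 = Z^2.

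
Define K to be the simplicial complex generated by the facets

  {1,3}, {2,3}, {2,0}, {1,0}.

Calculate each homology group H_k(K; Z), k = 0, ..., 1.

H_0 = Z,  H_1 = Z.

We work with the vertex ordering 0 < 1 < 2 < 3. The simplices of K, each written with vertices in increasing order, are:

  0-simplices (4): [0], [1], [2], [3]
  1-simplices (4): [0,1], [0,2], [1,3], [2,3]

giving chain groups C_0 ≅ Z^4, C_1 ≅ Z^4.

∂_1: C_1 → C_0 sends each edge [p,q] (with p < q) to q − p.
The resulting 4×4 matrix has rank 3, and its Smith normal form has invariant factors (1,1,1).

From H_k ≅ ker(∂_k) / im(∂_{k+1}) we obtain:

  H_0: rank C_0 − rank ∂_1 = 4 − 3 = 1, and the invariant factors of ∂_1 are all 1, so H_0 = Z.
  H_1: rank ker ∂_1 − rank ∂_2 = (4 − 3) − 0 = 1, and there is no ∂_2, so H_1 = Z.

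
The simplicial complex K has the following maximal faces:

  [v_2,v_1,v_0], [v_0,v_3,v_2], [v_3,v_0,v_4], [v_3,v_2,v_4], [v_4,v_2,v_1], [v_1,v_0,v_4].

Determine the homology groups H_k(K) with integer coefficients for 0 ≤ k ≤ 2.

H_0 ≅ Z,  H_1 = 0,  H_2 ≅ Z.

Take the total order v_0 < v_1 < v_2 < v_3 < v_4 on the vertex set. Then K (dimension 2) consists of the simplices:

  0-simplices (5): [v_0], [v_1], [v_2], [v_3], [v_4]
  1-simplices (9): [v_0,v_1], [v_0,v_2], [v_0,v_3], [v_0,v_4], [v_1,v_2], [v_1,v_4], [v_2,v_3], [v_2,v_4], [v_3,v_4]
  2-simplices (6): [v_0,v_1,v_2], [v_0,v_1,v_4], [v_0,v_2,v_3], [v_0,v_3,v_4], [v_1,v_2,v_4], [v_2,v_3,v_4]

so the chain groups are C_0 ≅ Z^5, C_1 ≅ Z^9, C_2 ≅ Z^6.

∂_1: C_1 → C_0 is given by ∂[p,q] = [q] − [p]. For instance
  ∂[v_0,v_2] = [v_2] − [v_0].
This gives a 5×9 integer matrix of rank 4; reducing to Smith normal form yields diagonal entries (1,1,1,1).

∂_2: C_2 → C_1 maps a triangle to the signed sum of its edges. For instance
  ∂[v_0,v_3,v_4] = [v_3,v_4] − [v_0,v_4] + [v_0,v_3],
  ∂[v_2,v_3,v_4] = [v_3,v_4] − [v_2,v_4] + [v_2,v_3].
This gives a 9×6 integer matrix of rank 5; reducing to Smith normal form yields diagonal entries (1,1,1,1,1).

From H_k ≅ ker(∂_k) / im(∂_{k+1}) we obtain:

  H_0: rank C_0 − rank ∂_1 = 5 − 4 = 1, and the invariant factors of ∂_1 are all 1, so H_0 ≅ Z.
  H_1: rank ker ∂_1 − rank ∂_2 = (9 − 4) − 5 = 0, and the invariant factors of ∂_2 are all 1, so H_1 ≅ 0.
  H_2: rank ker ∂_2 − rank ∂_3 = (6 − 5) − 0 = 1, and there is no ∂_3, so H_2 ≅ Z.

As a check, the Euler characteristic is 5 − 9 + 6 = 2, which agrees with 1 − 0 + 1 = 2.
(K is a triangulation of the 2-sphere S^2.)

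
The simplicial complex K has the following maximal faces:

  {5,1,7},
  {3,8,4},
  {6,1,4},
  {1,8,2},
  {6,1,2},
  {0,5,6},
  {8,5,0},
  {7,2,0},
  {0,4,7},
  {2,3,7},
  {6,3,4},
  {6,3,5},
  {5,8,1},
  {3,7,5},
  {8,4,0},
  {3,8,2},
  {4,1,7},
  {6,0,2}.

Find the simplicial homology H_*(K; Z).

H_0 ≅ Z,  H_1 ≅ Z^2,  H_2 ≅ Z.

Fix the vertex order 0 < 1 < 2 < 3 < 4 < 5 < 6 < 7 < 8 and write every simplex with vertices in increasing order. Then dim K = 2 and the simplices of K are:

  0-simplices (9): [0], [1], [2], [3], [4], [5], [6], [7], [8]
  1-simplices (27): (27 of them)
  2-simplices (18): [0,2,6], [0,2,7], [0,4,7], [0,4,8], [0,5,6], [0,5,8], [1,2,6], [1,2,8], [1,4,6], [1,4,7], [1,5,7], [1,5,8], [2,3,7], [2,3,8], [3,4,6], [3,4,8], [3,5,6], [3,5,7]

Hence C_0 ≅ Z^9, C_1 ≅ Z^27, C_2 ≅ Z^18.

The boundary map ∂_1: C_1 → C_0 sends each edge [p,q] (with p < q) to q − p. For instance
  ∂[1,6] = [6] − [1].
This gives a 9×27 integer matrix of rank 8; reducing to Smith normal form yields diagonal entries (1,1,1,1,1,1,1,1).

Boundary ∂_2: C_2 → C_1 sends each 2-simplex [p,q,r] to [q,r] − [p,r] + [p,q]. For instance
  ∂[0,2,6] = [2,6] − [0,6] + [0,2],
  ∂[1,4,6] = [4,6] − [1,6] + [1,4].
The 27×18 boundary matrix has rank 17 and Smith normal form diag(1,1,1,1,1,1,1,1,1,1,1,1,1,1,1,1,1).

From H_k ≅ ker(∂_k) / im(∂_{k+1}) we obtain:

  H_0: rank C_0 − rank ∂_1 = 9 − 8 = 1, and the invariant factors of ∂_1 are all 1, so H_0 = Z.
  H_1: rank ker ∂_1 − rank ∂_2 = (27 − 8) − 17 = 2, and the invariant factors of ∂_2 are all 1, so H_1 = Z^2.
  H_2: rank ker ∂_2 − rank ∂_3 = (18 − 17) − 0 = 1, and there is no ∂_3, so H_2 = Z.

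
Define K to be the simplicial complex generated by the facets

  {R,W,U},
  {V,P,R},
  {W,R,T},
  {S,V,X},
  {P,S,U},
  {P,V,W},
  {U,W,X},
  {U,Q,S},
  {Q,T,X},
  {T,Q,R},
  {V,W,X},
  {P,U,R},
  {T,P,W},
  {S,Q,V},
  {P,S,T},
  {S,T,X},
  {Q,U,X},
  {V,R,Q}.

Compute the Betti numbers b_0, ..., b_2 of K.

Order the vertices as P < Q < R < S < T < U < V < W < X. Listing each simplex with vertices in this order, K has dimension 2 with simplices:

  0-simplices (9): P, Q, R, S, T, U, V, W, X
  1-simplices (27): PR, PS, PT, PU, PV, PW, QR, QS, QT, QU, QV, QX, RT, RU, RV, RW, ST, SU, SV, SX, TW, TX, UW, UX, VW, VX, WX
  2-simplices (18): PRU, PRV, PST, PSU, PTW, PVW, QRT, QRV, QSU, QSV, QTX, QUX, RTW, RUW, STX, SVX, UWX, VWX

giving chain groups C_0 ≅ Z^9, C_1 ≅ Z^27, C_2 ≅ Z^18.

∂_1: C_1 → C_0 sends each edge [p,q] (with p < q) to q − p.
The resulting 9×27 matrix has rank 8, and its Smith normal form has invariant factors (1,1,1,1,1,1,1,1).

∂_2: C_2 → C_1 acts by ∂[p,q,r] = [q,r] − [p,r] + [p,q]. For instance
  ∂SVX = VX − SX + SV,
  ∂UWX = WX − UX + UW.
The 27×18 boundary matrix has rank 18 and Smith normal form diag(1,1,1,1,1,1,1,1,1,1,1,1,1,1,1,1,1,2).

Computing H_k = (kernel of ∂_k) / (image of ∂_{k+1}):

  H_0: rank C_0 − rank ∂_1 = 9 − 8 = 1, and the invariant factors of ∂_1 are all 1, so H_0 ≅ Z.
  H_1: rank ker ∂_1 − rank ∂_2 = (27 − 8) − 18 = 1, and ∂_2 has invariant factor 2 > 1, so H_1 ≅ Z ⊕ Z/2.
  H_2: rank ker ∂_2 − rank ∂_3 = (18 − 18) − 0 = 0, and there is no ∂_3, so H_2 ≅ 0.

Hence the Betti numbers are b_0 = 1, b_1 = 1, b_2 = 0.

b_0 = 1, b_1 = 1, b_2 = 0.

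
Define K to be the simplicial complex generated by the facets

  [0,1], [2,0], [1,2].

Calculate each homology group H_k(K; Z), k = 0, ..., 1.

H_0 = Z,  H_1 = Z.

Fix the vertex order 0 < 1 < 2 and write every simplex with vertices in increasing order. Then dim K = 1 and the simplices of K are:

  0-simplices (3): [0], [1], [2]
  1-simplices (3): [0,1], [0,2], [1,2]

so the chain groups are C_0 ≅ Z^3, C_1 ≅ Z^3.

The boundary map ∂_1: C_1 → C_0 maps an edge to its endpoints' difference, ∂[p,q] = q − p. For instance
  ∂[0,2] = [2] − [0].
The 3×3 boundary matrix has rank 2 and Smith normal form diag(1,1).

From H_k ≅ ker(∂_k) / im(∂_{k+1}) we obtain:

  H_0: rank C_0 − rank ∂_1 = 3 − 2 = 1, and the invariant factors of ∂_1 are all 1, so H_0 ≅ Z.
  H_1: rank ker ∂_1 − rank ∂_2 = (3 − 2) − 0 = 1, and there is no ∂_2, so H_1 ≅ Z.

As a check, the Euler characteristic is 3 − 3 = 0, which agrees with 1 − 1 = 0.
(K is a triangulation of the circle S^1.)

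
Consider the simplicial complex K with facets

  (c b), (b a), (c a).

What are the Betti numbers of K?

b_0 = 1, b_1 = 1.

We work with the vertex ordering a < b < c. The simplices of K, each written with vertices in increasing order, are:

  0-simplices (3): a, b, c
  1-simplices (3): ab, ac, bc

Hence C_0 ≅ Z^3, C_1 ≅ Z^3.

Boundary ∂_1: C_1 → C_0 sends each edge [p,q] (with p < q) to q − p. For instance
  ∂bc = c − b.
The 3×3 boundary matrix has rank 2 and Smith normal form diag(1,1).

Computing H_k = (kernel of ∂_k) / (image of ∂_{k+1}):

  H_0: rank C_0 − rank ∂_1 = 3 − 2 = 1, and the invariant factors of ∂_1 are all 1, so H_0 ≅ Z.
  H_1: rank ker ∂_1 − rank ∂_2 = (3 − 2) − 0 = 1, and there is no ∂_2, so H_1 ≅ Z.

As a check, the Euler characteristic is 3 − 3 = 0, which agrees with 1 − 1 = 0.

Hence the Betti numbers are b_0 = 1, b_1 = 1.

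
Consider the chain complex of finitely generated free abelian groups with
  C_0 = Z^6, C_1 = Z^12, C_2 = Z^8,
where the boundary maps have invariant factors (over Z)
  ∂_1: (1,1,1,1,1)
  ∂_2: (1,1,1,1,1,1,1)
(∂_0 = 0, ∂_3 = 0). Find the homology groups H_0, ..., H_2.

H_0: b_0 = 6 − 0 − 5 = 1; torsion from ∂_1 factors > 1: none. So H_0 ≅ Z.
H_1: b_1 = 12 − 5 − 7 = 0; torsion from ∂_2 factors > 1: none. So H_1 ≅ 0.
H_2: b_2 = 8 − 7 − 0 = 1; torsion from ∂_3 factors > 1: none. So H_2 ≅ Z.

H_0 ≅ Z,  H_1 = 0,  H_2 ≅ Z.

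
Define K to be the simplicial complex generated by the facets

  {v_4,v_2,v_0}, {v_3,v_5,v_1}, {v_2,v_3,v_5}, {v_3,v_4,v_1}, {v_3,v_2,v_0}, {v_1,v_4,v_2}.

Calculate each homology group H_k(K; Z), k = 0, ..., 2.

H_0 ≅ Z,  H_1 ≅ Z,  H_2 = 0.

Order the vertices as v_0 < v_1 < v_2 < v_3 < v_4 < v_5. Listing each simplex with vertices in this order, K has dimension 2 with simplices:

  0-simplices (6): [v_0], [v_1], [v_2], [v_3], [v_4], [v_5]
  1-simplices (12): [v_0,v_2], [v_0,v_3], [v_0,v_4], [v_1,v_2], [v_1,v_3], [v_1,v_4], [v_1,v_5], [v_2,v_3], [v_2,v_4], [v_2,v_5], [v_3,v_4], [v_3,v_5]
  2-simplices (6): [v_0,v_2,v_3], [v_0,v_2,v_4], [v_1,v_2,v_4], [v_1,v_3,v_4], [v_1,v_3,v_5], [v_2,v_3,v_5]

Hence C_0 ≅ Z^6, C_1 ≅ Z^12, C_2 ≅ Z^6.

Boundary ∂_1: C_1 → C_0 sends each edge [p,q] (with p < q) to q − p. For instance
  ∂[v_1,v_4] = [v_4] − [v_1].
As a 6×12 matrix over Z this has rank 5, with invariant factors (1,1,1,1,1).

∂_2: C_2 → C_1 maps a triangle to the signed sum of its edges. For instance
  ∂[v_2,v_3,v_5] = [v_3,v_5] − [v_2,v_5] + [v_2,v_3],
  ∂[v_0,v_2,v_3] = [v_2,v_3] − [v_0,v_3] + [v_0,v_2].
The resulting 12×6 matrix has rank 6, and its Smith normal form has invariant factors (1,1,1,1,1,1).

Reading off H_k = ker ∂_k / im ∂_{k+1}:

  H_0: rank C_0 − rank ∂_1 = 6 − 5 = 1, and the invariant factors of ∂_1 are all 1, so H_0 = Z.
  H_1: rank ker ∂_1 − rank ∂_2 = (12 − 5) − 6 = 1, and the invariant factors of ∂_2 are all 1, so H_1 = Z.
  H_2: rank ker ∂_2 − rank ∂_3 = (6 − 6) − 0 = 0, and there is no ∂_3, so H_2 = 0.

As a check, the Euler characteristic is 6 − 12 + 6 = 0, which agrees with 1 − 1 + 0 = 0.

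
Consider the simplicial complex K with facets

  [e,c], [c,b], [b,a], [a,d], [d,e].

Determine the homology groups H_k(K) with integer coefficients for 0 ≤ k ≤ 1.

H_0 = Z,  H_1 = Z.

Order the vertices as a < b < c < d < e. Listing each simplex with vertices in this order, K has dimension 1 with simplices:

  0-simplices (5): a, b, c, d, e
  1-simplices (5): ab, ad, bc, ce, de

Hence C_0 ≅ Z^5, C_1 ≅ Z^5.

∂_1: C_1 → C_0 sends each edge [p,q] (with p < q) to q − p. For instance
  ∂de = e − d.
This gives a 5×5 integer matrix of rank 4; reducing to Smith normal form yields diagonal entries (1,1,1,1).

Reading off H_k = ker ∂_k / im ∂_{k+1}:

  H_0: rank C_0 − rank ∂_1 = 5 − 4 = 1, and the invariant factors of ∂_1 are all 1, so H_0 = Z.
  H_1: rank ker ∂_1 − rank ∂_2 = (5 − 4) − 0 = 1, and there is no ∂_2, so H_1 = Z.

As a check, the Euler characteristic is 5 − 5 = 0, which agrees with 1 − 1 = 0.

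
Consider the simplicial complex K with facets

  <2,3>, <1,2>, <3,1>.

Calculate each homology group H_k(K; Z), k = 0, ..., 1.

Fix the vertex order 1 < 2 < 3 and write every simplex with vertices in increasing order. Then dim K = 1 and the simplices of K are:

  0-simplices (3): [1], [2], [3]
  1-simplices (3): [1,2], [1,3], [2,3]

giving chain groups C_0 ≅ Z^3, C_1 ≅ Z^3.

∂_1: C_1 → C_0 sends each edge [p,q] (with p < q) to q − p.
As a 3×3 matrix over Z this has rank 2, with invariant factors (1,1).

Computing H_k = (kernel of ∂_k) / (image of ∂_{k+1}):

  H_0: rank C_0 − rank ∂_1 = 3 − 2 = 1, and the invariant factors of ∂_1 are all 1, so H_0 = Z.
  H_1: rank ker ∂_1 − rank ∂_2 = (3 − 2) − 0 = 1, and there is no ∂_2, so H_1 = Z.

As a check, the Euler characteristic is 3 − 3 = 0, which agrees with 1 − 1 = 0.

H_0 ≅ Z,  H_1 ≅ Z.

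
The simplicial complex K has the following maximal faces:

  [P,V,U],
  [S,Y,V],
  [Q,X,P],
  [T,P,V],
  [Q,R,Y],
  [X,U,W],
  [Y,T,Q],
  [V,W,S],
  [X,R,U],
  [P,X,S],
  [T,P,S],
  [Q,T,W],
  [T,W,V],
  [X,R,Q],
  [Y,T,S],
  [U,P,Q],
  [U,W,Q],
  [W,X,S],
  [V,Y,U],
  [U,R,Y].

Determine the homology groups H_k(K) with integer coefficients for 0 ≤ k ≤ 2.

We work with the vertex ordering P < Q < R < S < T < U < V < W < X < Y. The simplices of K, each written with vertices in increasing order, are:

  0-simplices (10): P, Q, R, S, T, U, V, W, X, Y
  1-simplices (30): PQ, PS, PT, PU, PV, PX, QR, QT, QU, QW, QX, QY, RU, RX, RY, ST, SV, SW, SX, SY, TV, TW, TY, UV, UW, UX, UY, VW, VY, WX
  2-simplices (20): PQU, PQX, PST, PSX, PTV, PUV, QRX, QRY, QTW, QTY, QUW, RUX, RUY, STY, SVW, SVY, SWX, TVW, UVY, UWX

Hence C_0 ≅ Z^10, C_1 ≅ Z^30, C_2 ≅ Z^20.

The boundary map ∂_1: C_1 → C_0 is given by ∂[p,q] = [q] − [p]. For instance
  ∂QW = W − Q.
The resulting 10×30 matrix has rank 9, and its Smith normal form has invariant factors (1,1,1,1,1,1,1,1,1).

Boundary ∂_2: C_2 → C_1 sends each 2-simplex [p,q,r] to [q,r] − [p,r] + [p,q]. For instance
  ∂RUX = UX − RX + RU,
  ∂TVW = VW − TW + TV.
This gives a 30×20 integer matrix of rank 20; reducing to Smith normal form yields diagonal entries (1,1,1,1,1,1,1,1,1,1,1,1,1,1,1,1,1,1,1,2).

Now H_k = ker ∂_k / im ∂_{k+1}, so:

  H_0: rank C_0 − rank ∂_1 = 10 − 9 = 1, and the invariant factors of ∂_1 are all 1, so H_0 ≅ Z.
  H_1: rank ker ∂_1 − rank ∂_2 = (30 − 9) − 20 = 1, and ∂_2 has invariant factor 2 > 1, so H_1 ≅ Z ⊕ Z/2.
  H_2: rank ker ∂_2 − rank ∂_3 = (20 − 20) − 0 = 0, and there is no ∂_3, so H_2 ≅ 0.

H_0 ≅ Z,  H_1 ≅ Z ⊕ Z/2,  H_2 = 0.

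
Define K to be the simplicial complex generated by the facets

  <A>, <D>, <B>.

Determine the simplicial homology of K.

Take the total order A < B < D on the vertex set. Then K (dimension 0) consists of the simplices:

  0-simplices (3): A, B, D

so the chain groups are C_0 ≅ Z^3.

Now H_k = ker ∂_k / im ∂_{k+1}, so:

  H_0: rank C_0 − rank ∂_1 = 3 − 0 = 3, and there is no ∂_1, so H_0 ≅ Z^3.

H_0 = Z^3.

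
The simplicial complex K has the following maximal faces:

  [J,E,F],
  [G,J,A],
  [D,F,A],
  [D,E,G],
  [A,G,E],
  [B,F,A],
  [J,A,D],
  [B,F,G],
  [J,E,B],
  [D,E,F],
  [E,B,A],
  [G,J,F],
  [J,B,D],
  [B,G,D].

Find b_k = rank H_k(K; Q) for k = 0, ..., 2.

b_0 = 1, b_1 = 2, b_2 = 1.

K has 7 vertices, 21 edges, 14 triangles.
rank ∂_0 = 0, rank ∂_1 = 6 ⇒ b_0 = 7 − 0 − 6 = 1; all invariant factors of ∂_1 are 1 so no torsion. So H_0 = Z.
rank ∂_1 = 6, rank ∂_2 = 13 ⇒ b_1 = 21 − 6 − 13 = 2; all invariant factors of ∂_2 are 1 so no torsion. So H_1 = Z^2.
rank ∂_2 = 13, rank ∂_3 = 0 ⇒ b_2 = 14 − 13 − 0 = 1. So H_2 = Z.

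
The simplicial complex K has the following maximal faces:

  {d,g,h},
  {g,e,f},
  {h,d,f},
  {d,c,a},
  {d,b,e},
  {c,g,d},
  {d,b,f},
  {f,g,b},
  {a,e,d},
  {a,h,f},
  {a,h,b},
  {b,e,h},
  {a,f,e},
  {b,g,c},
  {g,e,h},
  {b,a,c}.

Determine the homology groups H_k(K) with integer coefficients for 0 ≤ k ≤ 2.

H_0 ≅ Z,  H_1 ≅ Z^2,  H_2 ≅ Z.

Take the total order a < b < c < d < e < f < g < h on the vertex set. Then K (dimension 2) consists of the simplices:

  0-simplices (8): a, b, c, d, e, f, g, h
  1-simplices (24): ab, ac, ad, ae, af, ah, bc, bd, be, bf, bg, bh, cd, cg, de, df, dg, dh, ef, eg, eh, fg, fh, gh
  2-simplices (16): abc, abh, acd, ade, aef, afh, bcg, bde, bdf, beh, bfg, cdg, dfh, dgh, efg, egh

giving chain groups C_0 ≅ Z^8, C_1 ≅ Z^24, C_2 ≅ Z^16.

The boundary map ∂_1: C_1 → C_0 is given by ∂[p,q] = [q] − [p].
The resulting 8×24 matrix has rank 7, and its Smith normal form has invariant factors (1,1,1,1,1,1,1).

∂_2: C_2 → C_1 acts by ∂[p,q,r] = [q,r] − [p,r] + [p,q]. For instance
  ∂cdg = dg − cg + cd,
  ∂efg = fg − eg + ef.
This gives a 24×16 integer matrix of rank 15; reducing to Smith normal form yields diagonal entries (1,1,1,1,1,1,1,1,1,1,1,1,1,1,1).

Now H_k = ker ∂_k / im ∂_{k+1}, so:

  H_0: rank C_0 − rank ∂_1 = 8 − 7 = 1, and the invariant factors of ∂_1 are all 1, so H_0 ≅ Z.
  H_1: rank ker ∂_1 − rank ∂_2 = (24 − 7) − 15 = 2, and the invariant factors of ∂_2 are all 1, so H_1 ≅ Z^2.
  H_2: rank ker ∂_2 − rank ∂_3 = (16 − 15) − 0 = 1, and there is no ∂_3, so H_2 ≅ Z.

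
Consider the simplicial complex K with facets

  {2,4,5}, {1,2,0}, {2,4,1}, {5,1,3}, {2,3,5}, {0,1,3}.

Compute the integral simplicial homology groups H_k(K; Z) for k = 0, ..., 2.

H_0 = Z,  H_1 = Z,  H_2 = 0.

Order the vertices as 0 < 1 < 2 < 3 < 4 < 5. Listing each simplex with vertices in this order, K has dimension 2 with simplices:

  0-simplices (6): [0], [1], [2], [3], [4], [5]
  1-simplices (12): [0,1], [0,2], [0,3], [1,2], [1,3], [1,4], [1,5], [2,3], [2,4], [2,5], [3,5], [4,5]
  2-simplices (6): [0,1,2], [0,1,3], [1,2,4], [1,3,5], [2,3,5], [2,4,5]

so the chain groups are C_0 ≅ Z^6, C_1 ≅ Z^12, C_2 ≅ Z^6.

∂_1: C_1 → C_0 is given by ∂[p,q] = [q] − [p].
The 6×12 boundary matrix has rank 5 and Smith normal form diag(1,1,1,1,1).

The boundary map ∂_2: C_2 → C_1 sends each 2-simplex [p,q,r] to [q,r] − [p,r] + [p,q]. For instance
  ∂[0,1,2] = [1,2] − [0,2] + [0,1],
  ∂[0,1,3] = [1,3] − [0,3] + [0,1].
As a 12×6 matrix over Z this has rank 6, with invariant factors (1,1,1,1,1,1).

From H_k ≅ ker(∂_k) / im(∂_{k+1}) we obtain:

  H_0: rank C_0 − rank ∂_1 = 6 − 5 = 1, and the invariant factors of ∂_1 are all 1, so H_0 ≅ Z.
  H_1: rank ker ∂_1 − rank ∂_2 = (12 − 5) − 6 = 1, and the invariant factors of ∂_2 are all 1, so H_1 ≅ Z.
  H_2: rank ker ∂_2 − rank ∂_3 = (6 − 6) − 0 = 0, and there is no ∂_3, so H_2 ≅ 0.

As a check, the Euler characteristic is 6 − 12 + 6 = 0, which agrees with 1 − 1 + 0 = 0.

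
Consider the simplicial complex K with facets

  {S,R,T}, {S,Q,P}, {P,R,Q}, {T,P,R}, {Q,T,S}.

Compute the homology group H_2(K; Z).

We work with the vertex ordering P < Q < R < S < T. The simplices of K, each written with vertices in increasing order, are:

  0-simplices (5): P, Q, R, S, T
  1-simplices (10): PQ, PR, PS, PT, QR, QS, QT, RS, RT, ST
  2-simplices (5): PQR, PQS, PRT, QST, RST

so the chain groups are C_0 ≅ Z^5, C_1 ≅ Z^10, C_2 ≅ Z^5.

∂_1: C_1 → C_0 is given by ∂[p,q] = [q] − [p]. For instance
  ∂ST = T − S.
The 5×10 boundary matrix has rank 4 and Smith normal form diag(1,1,1,1).

∂_2: C_2 → C_1 acts by ∂[p,q,r] = [q,r] − [p,r] + [p,q]. For instance
  ∂PQS = QS − PS + PQ,
  ∂PQR = QR − PR + PQ.
The resulting 10×5 matrix has rank 5, and its Smith normal form has invariant factors (1,1,1,1,1).

Now H_k = ker ∂_k / im ∂_{k+1}, so:

  H_2: rank ker ∂_2 − rank ∂_3 = (5 − 5) − 0 = 0, and there is no ∂_3, so H_2 = 0.

H_2 ≅ 0.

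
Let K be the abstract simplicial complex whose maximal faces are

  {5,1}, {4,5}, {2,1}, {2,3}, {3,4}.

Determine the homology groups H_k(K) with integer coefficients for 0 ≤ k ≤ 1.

H_0 ≅ Z,  H_1 ≅ Z.

K has 5 vertices, 5 edges.
rank ∂_0 = 0, rank ∂_1 = 4 ⇒ b_0 = 5 − 0 − 4 = 1; all invariant factors of ∂_1 are 1 so no torsion. So H_0 = Z.
rank ∂_1 = 4, rank ∂_2 = 0 ⇒ b_1 = 5 − 4 − 0 = 1. So H_1 = Z.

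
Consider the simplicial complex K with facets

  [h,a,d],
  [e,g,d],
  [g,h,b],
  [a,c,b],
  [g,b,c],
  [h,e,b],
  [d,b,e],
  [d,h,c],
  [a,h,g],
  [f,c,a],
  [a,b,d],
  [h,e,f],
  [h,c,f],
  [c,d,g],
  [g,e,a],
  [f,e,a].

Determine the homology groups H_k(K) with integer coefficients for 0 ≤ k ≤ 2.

Take the total order a < b < c < d < e < f < g < h on the vertex set. Then K (dimension 2) consists of the simplices:

  0-simplices (8): a, b, c, d, e, f, g, h
  1-simplices (24): ab, ac, ad, ae, af, ag, ah, bc, bd, be, bg, bh, cd, cf, cg, ch, de, dg, dh, ef, eg, eh, fh, gh
  2-simplices (16): abc, abd, acf, adh, aef, aeg, agh, bcg, bde, beh, bgh, cdg, cdh, cfh, deg, efh

giving chain groups C_0 ≅ Z^8, C_1 ≅ Z^24, C_2 ≅ Z^16.

Boundary ∂_1: C_1 → C_0 sends each edge [p,q] (with p < q) to q − p. For instance
  ∂gh = h − g.
The 8×24 boundary matrix has rank 7 and Smith normal form diag(1,1,1,1,1,1,1).

Boundary ∂_2: C_2 → C_1 sends each 2-simplex [p,q,r] to [q,r] − [p,r] + [p,q]. For instance
  ∂bde = de − be + bd,
  ∂adh = dh − ah + ad.
The resulting 24×16 matrix has rank 15, and its Smith normal form has invariant factors (1,1,1,1,1,1,1,1,1,1,1,1,1,1,1).

Reading off H_k = ker ∂_k / im ∂_{k+1}:

  H_0: rank C_0 − rank ∂_1 = 8 − 7 = 1, and the invariant factors of ∂_1 are all 1, so H_0 ≅ Z.
  H_1: rank ker ∂_1 − rank ∂_2 = (24 − 7) − 15 = 2, and the invariant factors of ∂_2 are all 1, so H_1 ≅ Z^2.
  H_2: rank ker ∂_2 − rank ∂_3 = (16 − 15) − 0 = 1, and there is no ∂_3, so H_2 ≅ Z.

H_0 = Z,  H_1 = Z^2,  H_2 = Z.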